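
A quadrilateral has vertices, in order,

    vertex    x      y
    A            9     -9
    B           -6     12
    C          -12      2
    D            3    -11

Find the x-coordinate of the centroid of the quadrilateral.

-2.15625

Apply the surveyor's formula. First the cross-terms c_i = x_i·y_{i+1} − x_{i+1}·y_i:
  54, 132, 126, 72  ⇒  2A = 384, A = 192.
Then Σ (x_i + x_{i+1})·c_i = -2484, so x̄ = -2484 / (6·192) = -2.15625.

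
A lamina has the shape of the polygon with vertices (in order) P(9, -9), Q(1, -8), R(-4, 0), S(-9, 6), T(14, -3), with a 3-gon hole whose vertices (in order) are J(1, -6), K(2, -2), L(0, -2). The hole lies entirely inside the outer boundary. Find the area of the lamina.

Outer boundary:
Σ = (-63) + (-32) + (-24) + (-57) + (-99) = -275
Area = |Σ|/2 = 137.5.
Hole:
Cross-terms: 10, -4, 2  ⇒  Σ = 8
Area = |Σ|/2 = 4.
Net area = 137.5 − 4 = 133.5.

133.5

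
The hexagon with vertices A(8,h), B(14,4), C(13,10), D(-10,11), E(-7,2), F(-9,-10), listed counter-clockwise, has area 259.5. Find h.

Write out the shoelace sum; only the two edges meeting at A involve h:
2·Area = [((-9)·h − 8·(-10)) + (8·4 − 14·h)] + 476
       = -23·h + 588 = 519
⇒ h = 3.

3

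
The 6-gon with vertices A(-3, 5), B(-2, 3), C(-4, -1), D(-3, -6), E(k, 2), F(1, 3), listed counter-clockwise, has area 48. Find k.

6

The doubled signed area Σ (x_i y_{i+1} − x_{i+1} y_i) is linear in k.
With k=0 it equals 42; the coefficient of k is 9 (from the two edges through E).
So 9·k + 42 = 2·48 = 96 ⇒ k = 6.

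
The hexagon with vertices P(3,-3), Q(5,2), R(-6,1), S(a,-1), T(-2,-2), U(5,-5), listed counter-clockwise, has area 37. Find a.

-4

The doubled signed area Σ (x_i y_{i+1} − x_{i+1} y_i) is linear in a.
With a=0 it equals 62; the coefficient of a is -3 (from the two edges through S).
So -3·a + 62 = 2·37 = 74 ⇒ a = -4.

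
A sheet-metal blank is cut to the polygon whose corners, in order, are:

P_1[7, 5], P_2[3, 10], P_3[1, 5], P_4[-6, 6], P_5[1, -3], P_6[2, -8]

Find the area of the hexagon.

Apply the shoelace formula: 2A = Σ (x_i·y_{i+1} − x_{i+1}·y_i), indices taken mod 6.
P_1→P_2: (7)(10) − (3)(5) = 55
P_2→P_3: (3)(5) − (1)(10) = 5
P_3→P_4: (1)(6) − (-6)(5) = 36
P_4→P_5: (-6)(-3) − (1)(6) = 12
P_5→P_6: (1)(-8) − (2)(-3) = -2
P_6→P_1: (2)(5) − (7)(-8) = 66
Σ = 172
Area = |Σ|/2 = 86.

86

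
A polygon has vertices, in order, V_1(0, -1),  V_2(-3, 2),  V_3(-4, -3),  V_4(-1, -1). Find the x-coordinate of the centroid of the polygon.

Apply the shoelace formula. First the cross-terms c_i = x_i·y_{i+1} − x_{i+1}·y_i:
  -3, 17, 1, 1  ⇒  2A = 16, A = 8.
Then Σ (x_i + x_{i+1})·c_i = -116, so x̄ = -116 / (6·8) = -29/12.

-29/12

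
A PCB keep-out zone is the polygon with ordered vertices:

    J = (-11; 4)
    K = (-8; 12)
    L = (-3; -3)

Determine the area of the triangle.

Σ = (-100) + (60) + (-45) = -85
Area = |Σ|/2 = 42.5.

42.5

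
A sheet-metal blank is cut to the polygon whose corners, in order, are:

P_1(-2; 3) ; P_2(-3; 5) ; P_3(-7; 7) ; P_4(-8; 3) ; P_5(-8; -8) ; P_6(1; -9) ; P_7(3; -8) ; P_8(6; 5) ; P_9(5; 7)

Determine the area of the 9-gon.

Cross-terms: -1, 14, 35, 88, 80, 19, 63, 17, 29  ⇒  Σ = 344
Area = |Σ|/2 = 172.

172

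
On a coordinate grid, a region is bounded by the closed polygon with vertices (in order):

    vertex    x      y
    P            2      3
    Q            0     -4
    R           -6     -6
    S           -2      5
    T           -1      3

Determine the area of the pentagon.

Apply the shoelace formula: 2A = Σ (x_i·y_{i+1} − x_{i+1}·y_i), indices taken mod 5.
Σ = (-8) + (-24) + (-42) + (-1) + (-9) = -84
Area = |Σ|/2 = 42.

42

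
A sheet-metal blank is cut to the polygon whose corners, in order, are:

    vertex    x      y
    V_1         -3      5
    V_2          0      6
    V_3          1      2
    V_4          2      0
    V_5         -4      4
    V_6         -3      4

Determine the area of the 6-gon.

13.5

Apply Gauss's area formula: 2A = Σ (x_i·y_{i+1} − x_{i+1}·y_i), indices taken mod 6.
Σ = (-18) + (-6) + (-4) + (8) + (-4) + (-3) = -27
Area = |Σ|/2 = 13.5.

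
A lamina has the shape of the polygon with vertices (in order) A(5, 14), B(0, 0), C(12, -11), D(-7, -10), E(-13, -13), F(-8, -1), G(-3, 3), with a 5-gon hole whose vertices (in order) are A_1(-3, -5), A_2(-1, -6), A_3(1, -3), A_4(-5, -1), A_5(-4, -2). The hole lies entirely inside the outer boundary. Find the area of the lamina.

Outer boundary:
Σ = (0) + (0) + (-197) + (-39) + (-91) + (-27) + (-57) = -411
Area = |Σ|/2 = 205.5.
Hole:
Apply the shoelace formula: 2A = Σ (x_i·y_{i+1} − x_{i+1}·y_i), indices taken mod 5.
Cross-terms: 13, 9, -16, 6, 14  ⇒  Σ = 26
Area = |Σ|/2 = 13.
Net area = 205.5 − 13 = 192.5.

192.5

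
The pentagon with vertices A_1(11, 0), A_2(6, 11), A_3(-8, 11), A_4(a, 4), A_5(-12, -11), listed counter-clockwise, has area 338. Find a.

-12

Write out the shoelace sum; only the two edges meeting at A_4 involve a:
2·Area = [((-8)·4 − a·11) + (a·(-11) − (-12)·4)] + 396
       = -22·a + 412 = 676
⇒ a = -12.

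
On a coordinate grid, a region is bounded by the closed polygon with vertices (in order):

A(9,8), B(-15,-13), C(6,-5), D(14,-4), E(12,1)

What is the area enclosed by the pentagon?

Apply the surveyor's formula: 2A = Σ (x_i·y_{i+1} − x_{i+1}·y_i), indices taken mod 5.
A→B: (9)(-13) − (-15)(8) = 3
B→C: (-15)(-5) − (6)(-13) = 153
C→D: (6)(-4) − (14)(-5) = 46
D→E: (14)(1) − (12)(-4) = 62
E→A: (12)(8) − (9)(1) = 87
Σ = 351
Area = |Σ|/2 = 175.5.

175.5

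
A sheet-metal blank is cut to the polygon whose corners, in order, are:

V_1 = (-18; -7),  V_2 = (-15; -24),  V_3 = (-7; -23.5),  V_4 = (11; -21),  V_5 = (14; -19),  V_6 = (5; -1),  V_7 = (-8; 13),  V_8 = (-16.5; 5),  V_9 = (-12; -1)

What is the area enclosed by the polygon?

728.5

Apply the surveyor's formula: 2A = Σ (x_i·y_{i+1} − x_{i+1}·y_i), indices taken mod 9.
Cross-terms: 327, 184.5, 405.5, 85, 81, 57, 174.5, 76.5, 66  ⇒  Σ = 1457
Area = |Σ|/2 = 728.5.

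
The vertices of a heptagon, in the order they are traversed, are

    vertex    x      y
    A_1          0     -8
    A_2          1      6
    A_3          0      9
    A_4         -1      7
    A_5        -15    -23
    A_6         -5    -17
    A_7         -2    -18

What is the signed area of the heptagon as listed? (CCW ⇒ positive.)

183

Apply the surveyor's formula: 2A = Σ (x_i·y_{i+1} − x_{i+1}·y_i), indices taken mod 7.
A_1→A_2: (0)(6) − (1)(-8) = 8
A_2→A_3: (1)(9) − (0)(6) = 9
A_3→A_4: (0)(7) − (-1)(9) = 9
A_4→A_5: (-1)(-23) − (-15)(7) = 128
A_5→A_6: (-15)(-17) − (-5)(-23) = 140
A_6→A_7: (-5)(-18) − (-2)(-17) = 56
A_7→A_1: (-2)(-8) − (0)(-18) = 16
Σ = 366
Signed area = Σ/2 = 183 (positive ⇒ counter-clockwise traversal).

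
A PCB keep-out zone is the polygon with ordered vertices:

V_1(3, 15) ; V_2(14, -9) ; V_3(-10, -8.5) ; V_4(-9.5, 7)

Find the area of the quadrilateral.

380.125

Apply the surveyor's formula: 2A = Σ (x_i·y_{i+1} − x_{i+1}·y_i), indices taken mod 4.
V_1→V_2: (3)(-9) − (14)(15) = -237
V_2→V_3: (14)(-8.5) − (-10)(-9) = -209
V_3→V_4: (-10)(7) − (-9.5)(-8.5) = -150.75
V_4→V_1: (-9.5)(15) − (3)(7) = -163.5
Σ = -760.25
Area = |Σ|/2 = 380.125.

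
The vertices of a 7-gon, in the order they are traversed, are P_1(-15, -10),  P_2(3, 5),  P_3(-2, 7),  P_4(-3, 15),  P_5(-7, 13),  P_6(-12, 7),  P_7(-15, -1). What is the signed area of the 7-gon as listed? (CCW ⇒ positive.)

Apply Gauss's area formula: 2A = Σ (x_i·y_{i+1} − x_{i+1}·y_i), indices taken mod 7.
Cross-terms: -45, 31, -9, 66, 107, 117, 135  ⇒  Σ = 402
Signed area = Σ/2 = 201 (positive ⇒ counter-clockwise traversal).

201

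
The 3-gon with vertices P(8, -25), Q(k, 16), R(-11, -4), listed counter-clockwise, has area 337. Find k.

Write out the shoelace sum; only the two edges meeting at Q involve k:
2·Area = [(8·16 − k·(-25)) + (k·(-4) − (-11)·16)] + 307
       = 21·k + 611 = 674
⇒ k = 3.

3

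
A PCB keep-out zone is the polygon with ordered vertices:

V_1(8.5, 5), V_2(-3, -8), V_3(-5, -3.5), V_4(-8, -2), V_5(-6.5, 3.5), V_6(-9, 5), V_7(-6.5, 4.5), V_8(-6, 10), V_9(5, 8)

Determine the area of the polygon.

Apply the surveyor's formula: 2A = Σ (x_i·y_{i+1} − x_{i+1}·y_i), indices taken mod 9.
V_1→V_2: (8.5)(-8) − (-3)(5) = -53
V_2→V_3: (-3)(-3.5) − (-5)(-8) = -29.5
V_3→V_4: (-5)(-2) − (-8)(-3.5) = -18
V_4→V_5: (-8)(3.5) − (-6.5)(-2) = -41
V_5→V_6: (-6.5)(5) − (-9)(3.5) = -1
V_6→V_7: (-9)(4.5) − (-6.5)(5) = -8
V_7→V_8: (-6.5)(10) − (-6)(4.5) = -38
V_8→V_9: (-6)(8) − (5)(10) = -98
V_9→V_1: (5)(5) − (8.5)(8) = -43
Σ = -329.5
Area = |Σ|/2 = 164.75.

164.75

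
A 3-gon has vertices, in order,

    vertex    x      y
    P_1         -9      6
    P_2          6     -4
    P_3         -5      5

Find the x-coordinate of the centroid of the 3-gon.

Apply the surveyor's formula. First the cross-terms c_i = x_i·y_{i+1} − x_{i+1}·y_i:
  0, 10, 15  ⇒  2A = 25, A = 12.5.
Then Σ (x_i + x_{i+1})·c_i = -200, so x̄ = -200 / (6·12.5) = -8/3.

-8/3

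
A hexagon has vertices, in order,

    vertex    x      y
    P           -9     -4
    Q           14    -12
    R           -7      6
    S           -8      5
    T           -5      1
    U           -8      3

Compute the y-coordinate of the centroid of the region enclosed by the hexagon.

-137/41

Apply the shoelace formula. First the cross-terms c_i = x_i·y_{i+1} − x_{i+1}·y_i:
  164, 0, 13, 17, -7, 59  ⇒  2A = 246, A = 123.
Then Σ (y_i + y_{i+1})·c_i = -2466, so ȳ = -2466 / (6·123) = -137/41.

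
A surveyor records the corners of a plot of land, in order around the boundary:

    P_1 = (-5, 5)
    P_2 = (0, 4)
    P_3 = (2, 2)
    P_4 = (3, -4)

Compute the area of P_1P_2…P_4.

23.5

Cross-terms: -20, -8, -14, -5  ⇒  Σ = -47
Area = |Σ|/2 = 23.5.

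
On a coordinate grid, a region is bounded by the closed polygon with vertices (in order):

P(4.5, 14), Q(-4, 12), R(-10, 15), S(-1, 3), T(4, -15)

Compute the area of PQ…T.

140.75

Apply the surveyor's formula: 2A = Σ (x_i·y_{i+1} − x_{i+1}·y_i), indices taken mod 5.
Σ = (110) + (60) + (-15) + (3) + (123.5) = 281.5
Area = |Σ|/2 = 140.75.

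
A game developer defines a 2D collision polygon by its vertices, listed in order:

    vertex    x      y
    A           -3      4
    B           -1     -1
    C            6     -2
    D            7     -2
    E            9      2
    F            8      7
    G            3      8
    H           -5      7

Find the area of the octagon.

100.5

Apply Gauss's area formula: 2A = Σ (x_i·y_{i+1} − x_{i+1}·y_i), indices taken mod 8.
Σ = (7) + (8) + (2) + (32) + (47) + (43) + (61) + (1) = 201
Area = |Σ|/2 = 100.5.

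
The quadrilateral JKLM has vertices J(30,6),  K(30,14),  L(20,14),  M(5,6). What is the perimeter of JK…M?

|JK| = √((0)² + (8)²) = √64 = 8
|KL| = √((-10)² + (0)²) = √100 = 10
|LM| = √((-15)² + (-8)²) = √289 = 17
|MJ| = √((25)² + (0)²) = √625 = 25
Perimeter = 8 + 10 + 17 + 25 = 60.

60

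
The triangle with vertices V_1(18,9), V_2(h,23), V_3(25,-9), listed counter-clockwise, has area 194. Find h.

-9

Write out the shoelace sum; only the two edges meeting at V_2 involve h:
2·Area = [(18·23 − h·9) + (h·(-9) − 25·23)] + 387
       = -18·h + 226 = 388
⇒ h = -9.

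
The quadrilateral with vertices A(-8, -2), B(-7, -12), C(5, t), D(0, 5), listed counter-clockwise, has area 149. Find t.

Write out the shoelace sum; only the two edges meeting at C involve t:
2·Area = [((-7)·t − 5·(-12)) + (5·5 − 0·t)] + 122
       = -7·t + 207 = 298
⇒ t = -13.

-13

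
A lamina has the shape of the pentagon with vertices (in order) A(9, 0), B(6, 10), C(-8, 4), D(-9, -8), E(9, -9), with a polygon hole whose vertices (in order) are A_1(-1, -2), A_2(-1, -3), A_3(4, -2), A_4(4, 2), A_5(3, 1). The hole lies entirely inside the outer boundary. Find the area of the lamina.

252

Outer boundary:
A→B: (9)(10) − (6)(0) = 90
B→C: (6)(4) − (-8)(10) = 104
C→D: (-8)(-8) − (-9)(4) = 100
D→E: (-9)(-9) − (9)(-8) = 153
E→A: (9)(0) − (9)(-9) = 81
Σ = 528
Area = |Σ|/2 = 264.
Hole:
Apply Gauss's area formula: 2A = Σ (x_i·y_{i+1} − x_{i+1}·y_i), indices taken mod 5.
Σ = (1) + (14) + (16) + (-2) + (-5) = 24
Area = |Σ|/2 = 12.
Net area = 264 − 12 = 252.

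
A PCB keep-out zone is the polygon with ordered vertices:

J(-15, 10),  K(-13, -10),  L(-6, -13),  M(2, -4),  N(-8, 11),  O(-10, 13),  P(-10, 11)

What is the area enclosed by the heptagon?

Apply Gauss's area formula: 2A = Σ (x_i·y_{i+1} − x_{i+1}·y_i), indices taken mod 7.
J→K: (-15)(-10) − (-13)(10) = 280
K→L: (-13)(-13) − (-6)(-10) = 109
L→M: (-6)(-4) − (2)(-13) = 50
M→N: (2)(11) − (-8)(-4) = -10
N→O: (-8)(13) − (-10)(11) = 6
O→P: (-10)(11) − (-10)(13) = 20
P→J: (-10)(10) − (-15)(11) = 65
Σ = 520
Area = |Σ|/2 = 260.

260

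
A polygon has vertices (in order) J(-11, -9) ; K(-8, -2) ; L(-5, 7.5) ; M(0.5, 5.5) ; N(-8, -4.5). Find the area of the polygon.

Apply the surveyor's formula: 2A = Σ (x_i·y_{i+1} − x_{i+1}·y_i), indices taken mod 5.
J→K: (-11)(-2) − (-8)(-9) = -50
K→L: (-8)(7.5) − (-5)(-2) = -70
L→M: (-5)(5.5) − (0.5)(7.5) = -31.25
M→N: (0.5)(-4.5) − (-8)(5.5) = 41.75
N→J: (-8)(-9) − (-11)(-4.5) = 22.5
Σ = -87
Area = |Σ|/2 = 43.5.

43.5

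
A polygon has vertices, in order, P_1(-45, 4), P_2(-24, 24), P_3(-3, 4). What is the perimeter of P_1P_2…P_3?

|P_1P_2| = √((21)² + (20)²) = √841 = 29
|P_2P_3| = √((21)² + (-20)²) = √841 = 29
|P_3P_1| = √((-42)² + (0)²) = √1764 = 42
Perimeter = 29 + 29 + 42 = 100.

100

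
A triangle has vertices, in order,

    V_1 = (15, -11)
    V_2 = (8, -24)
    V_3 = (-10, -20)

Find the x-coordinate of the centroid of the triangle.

13/3

Apply the shoelace (surveyor's) formula. First the cross-terms c_i = x_i·y_{i+1} − x_{i+1}·y_i:
  -272, -400, 410  ⇒  2A = -262, A = -131.
Then Σ (x_i + x_{i+1})·c_i = -3406, so x̄ = -3406 / (6·(-131)) = 13/3.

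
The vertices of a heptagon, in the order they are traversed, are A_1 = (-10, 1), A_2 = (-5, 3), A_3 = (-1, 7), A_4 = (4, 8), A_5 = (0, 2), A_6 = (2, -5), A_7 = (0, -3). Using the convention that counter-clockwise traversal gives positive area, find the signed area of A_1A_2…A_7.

-62.5

Apply Gauss's area formula: 2A = Σ (x_i·y_{i+1} − x_{i+1}·y_i), indices taken mod 7.
Σ = (-25) + (-32) + (-36) + (8) + (-4) + (-6) + (-30) = -125
Signed area = Σ/2 = -62.5 (negative ⇒ clockwise traversal).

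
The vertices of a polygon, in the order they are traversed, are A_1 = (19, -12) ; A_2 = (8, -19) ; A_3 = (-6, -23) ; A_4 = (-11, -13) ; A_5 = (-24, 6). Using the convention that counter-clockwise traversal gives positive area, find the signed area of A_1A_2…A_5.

Σ = (-265) + (-298) + (-175) + (-378) + (174) = -942
Signed area = Σ/2 = -471 (negative ⇒ clockwise traversal).

-471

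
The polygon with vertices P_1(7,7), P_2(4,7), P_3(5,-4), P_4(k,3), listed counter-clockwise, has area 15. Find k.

The doubled signed area Σ (x_i y_{i+1} − x_{i+1} y_i) is linear in k.
With k=0 it equals -36; the coefficient of k is 11 (from the two edges through P_4).
So 11·k + -36 = 2·15 = 30 ⇒ k = 6.

6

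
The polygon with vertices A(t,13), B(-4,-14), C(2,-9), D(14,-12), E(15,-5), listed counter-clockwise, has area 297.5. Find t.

Write out the shoelace sum; only the two edges meeting at A involve t:
2·Area = [(15·13 − t·(-5)) + (t·(-14) − (-4)·13)] + 276
       = -9·t + 523 = 595
⇒ t = -8.

-8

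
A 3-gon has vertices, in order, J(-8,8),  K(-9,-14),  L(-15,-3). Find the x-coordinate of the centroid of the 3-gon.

-32/3

Apply Gauss's area formula. First the cross-terms c_i = x_i·y_{i+1} − x_{i+1}·y_i:
  184, -183, -144  ⇒  2A = -143, A = -71.5.
Then Σ (x_i + x_{i+1})·c_i = 4576, so x̄ = 4576 / (6·(-71.5)) = -32/3.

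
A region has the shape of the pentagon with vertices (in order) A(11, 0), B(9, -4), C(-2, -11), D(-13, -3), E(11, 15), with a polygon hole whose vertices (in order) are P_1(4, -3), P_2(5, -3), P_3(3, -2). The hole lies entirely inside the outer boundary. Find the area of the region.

Outer boundary:
Apply the shoelace formula: 2A = Σ (x_i·y_{i+1} − x_{i+1}·y_i), indices taken mod 5.
Cross-terms: -44, -107, -137, -162, -165  ⇒  Σ = -615
Area = |Σ|/2 = 307.5.
Hole:
Σ = (3) + (-1) + (-1) = 1
Area = |Σ|/2 = 0.5.
Net area = 307.5 − 0.5 = 307.

307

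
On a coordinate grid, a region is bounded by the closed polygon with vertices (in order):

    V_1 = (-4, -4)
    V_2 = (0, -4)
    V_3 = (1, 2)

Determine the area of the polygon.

Σ = (16) + (4) + (4) = 24
Area = |Σ|/2 = 12.

12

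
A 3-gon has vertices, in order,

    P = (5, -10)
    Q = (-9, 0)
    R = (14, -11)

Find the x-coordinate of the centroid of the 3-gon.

10/3

Apply the shoelace formula. First the cross-terms c_i = x_i·y_{i+1} − x_{i+1}·y_i:
  -90, 99, -85  ⇒  2A = -76, A = -38.
Then Σ (x_i + x_{i+1})·c_i = -760, so x̄ = -760 / (6·(-38)) = 10/3.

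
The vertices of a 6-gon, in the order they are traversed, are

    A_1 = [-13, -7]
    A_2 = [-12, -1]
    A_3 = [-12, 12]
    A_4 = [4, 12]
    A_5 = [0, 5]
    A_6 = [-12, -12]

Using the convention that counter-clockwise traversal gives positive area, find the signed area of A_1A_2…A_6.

-205.5

Apply the surveyor's formula: 2A = Σ (x_i·y_{i+1} − x_{i+1}·y_i), indices taken mod 6.
Σ = (-71) + (-156) + (-192) + (20) + (60) + (-72) = -411
Signed area = Σ/2 = -205.5 (negative ⇒ clockwise traversal).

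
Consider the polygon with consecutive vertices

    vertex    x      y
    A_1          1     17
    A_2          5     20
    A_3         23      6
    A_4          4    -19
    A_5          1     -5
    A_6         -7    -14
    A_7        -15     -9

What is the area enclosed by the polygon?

699.5

Apply the surveyor's formula: 2A = Σ (x_i·y_{i+1} − x_{i+1}·y_i), indices taken mod 7.
Σ = (-65) + (-430) + (-461) + (-1) + (-49) + (-147) + (-246) = -1399
Area = |Σ|/2 = 699.5.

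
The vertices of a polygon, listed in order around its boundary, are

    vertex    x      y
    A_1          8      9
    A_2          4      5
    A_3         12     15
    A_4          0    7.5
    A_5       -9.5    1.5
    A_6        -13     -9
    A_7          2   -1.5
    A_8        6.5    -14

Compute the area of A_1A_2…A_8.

Cross-terms: 4, 0, 90, 71.25, 105, 37.5, -18.25, 170.5  ⇒  Σ = 460
Area = |Σ|/2 = 230.

230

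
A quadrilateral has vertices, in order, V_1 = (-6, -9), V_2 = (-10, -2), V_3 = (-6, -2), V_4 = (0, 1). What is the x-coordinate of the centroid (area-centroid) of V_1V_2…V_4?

-16/3

Apply the surveyor's formula. First the cross-terms c_i = x_i·y_{i+1} − x_{i+1}·y_i:
  -78, 8, -6, 6  ⇒  2A = -70, A = -35.
Then Σ (x_i + x_{i+1})·c_i = 1120, so x̄ = 1120 / (6·(-35)) = -16/3.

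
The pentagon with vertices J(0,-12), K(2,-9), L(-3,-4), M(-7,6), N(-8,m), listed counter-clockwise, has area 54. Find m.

-3

The doubled signed area Σ (x_i y_{i+1} − x_{i+1} y_i) is linear in m.
With m=0 it equals 87; the coefficient of m is -7 (from the two edges through N).
So -7·m + 87 = 2·54 = 108 ⇒ m = -3.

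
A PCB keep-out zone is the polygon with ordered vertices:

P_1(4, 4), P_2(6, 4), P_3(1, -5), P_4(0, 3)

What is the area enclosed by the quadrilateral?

25.5

Apply Gauss's area formula: 2A = Σ (x_i·y_{i+1} − x_{i+1}·y_i), indices taken mod 4.
Σ = (-8) + (-34) + (3) + (-12) = -51
Area = |Σ|/2 = 25.5.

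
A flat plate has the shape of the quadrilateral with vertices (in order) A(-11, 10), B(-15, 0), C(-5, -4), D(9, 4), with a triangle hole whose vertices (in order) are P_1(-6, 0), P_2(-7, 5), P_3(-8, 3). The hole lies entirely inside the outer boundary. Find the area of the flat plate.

176.5

Outer boundary:
Apply the surveyor's formula: 2A = Σ (x_i·y_{i+1} − x_{i+1}·y_i), indices taken mod 4.
A→B: (-11)(0) − (-15)(10) = 150
B→C: (-15)(-4) − (-5)(0) = 60
C→D: (-5)(4) − (9)(-4) = 16
D→A: (9)(10) − (-11)(4) = 134
Σ = 360
Area = |Σ|/2 = 180.
Hole:
Apply the shoelace (surveyor's) formula: 2A = Σ (x_i·y_{i+1} − x_{i+1}·y_i), indices taken mod 3.
Σ = (-30) + (19) + (18) = 7
Area = |Σ|/2 = 3.5.
Net area = 180 − 3.5 = 176.5.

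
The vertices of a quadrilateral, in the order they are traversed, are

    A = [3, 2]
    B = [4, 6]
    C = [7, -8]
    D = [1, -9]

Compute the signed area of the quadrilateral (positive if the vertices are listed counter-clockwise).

Apply the shoelace (surveyor's) formula: 2A = Σ (x_i·y_{i+1} − x_{i+1}·y_i), indices taken mod 4.
Σ = (10) + (-74) + (-55) + (29) = -90
Signed area = Σ/2 = -45 (negative ⇒ clockwise traversal).

-45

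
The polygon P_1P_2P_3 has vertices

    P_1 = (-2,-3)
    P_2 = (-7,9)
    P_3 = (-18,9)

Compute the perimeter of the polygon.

44

|P_1P_2| = √((-5)² + (12)²) = √169 = 13
|P_2P_3| = √((-11)² + (0)²) = √121 = 11
|P_3P_1| = √((16)² + (-12)²) = √400 = 20
Perimeter = 13 + 11 + 20 = 44.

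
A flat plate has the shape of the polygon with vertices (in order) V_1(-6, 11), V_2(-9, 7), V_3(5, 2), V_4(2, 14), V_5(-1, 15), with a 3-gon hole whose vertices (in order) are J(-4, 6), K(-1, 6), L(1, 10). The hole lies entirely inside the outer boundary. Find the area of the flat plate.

Outer boundary:
Σ = (57) + (-53) + (66) + (44) + (79) = 193
Area = |Σ|/2 = 96.5.
Hole:
Apply Gauss's area formula: 2A = Σ (x_i·y_{i+1} − x_{i+1}·y_i), indices taken mod 3.
J→K: (-4)(6) − (-1)(6) = -18
K→L: (-1)(10) − (1)(6) = -16
L→J: (1)(6) − (-4)(10) = 46
Σ = 12
Area = |Σ|/2 = 6.
Net area = 96.5 − 6 = 90.5.

90.5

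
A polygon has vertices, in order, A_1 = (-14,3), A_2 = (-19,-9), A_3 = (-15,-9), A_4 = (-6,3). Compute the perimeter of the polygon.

40

|A_1A_2| = √((-5)² + (-12)²) = √169 = 13
|A_2A_3| = √((4)² + (0)²) = √16 = 4
|A_3A_4| = √((9)² + (12)²) = √225 = 15
|A_4A_1| = √((-8)² + (0)²) = √64 = 8
Perimeter = 13 + 4 + 15 + 8 = 40.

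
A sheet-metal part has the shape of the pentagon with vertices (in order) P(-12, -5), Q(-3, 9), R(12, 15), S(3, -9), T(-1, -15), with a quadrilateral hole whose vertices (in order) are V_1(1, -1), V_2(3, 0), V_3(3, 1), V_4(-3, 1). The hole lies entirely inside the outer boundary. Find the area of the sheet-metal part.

322

Outer boundary:
P→Q: (-12)(9) − (-3)(-5) = -123
Q→R: (-3)(15) − (12)(9) = -153
R→S: (12)(-9) − (3)(15) = -153
S→T: (3)(-15) − (-1)(-9) = -54
T→P: (-1)(-5) − (-12)(-15) = -175
Σ = -658
Area = |Σ|/2 = 329.
Hole:
Apply the shoelace (surveyor's) formula: 2A = Σ (x_i·y_{i+1} − x_{i+1}·y_i), indices taken mod 4.
Σ = (3) + (3) + (6) + (2) = 14
Area = |Σ|/2 = 7.
Net area = 329 − 7 = 322.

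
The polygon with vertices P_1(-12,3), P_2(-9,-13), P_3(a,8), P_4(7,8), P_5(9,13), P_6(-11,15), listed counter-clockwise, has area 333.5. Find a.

8

The doubled signed area Σ (x_i y_{i+1} − x_{i+1} y_i) is linear in a.
With a=0 it equals 499; the coefficient of a is 21 (from the two edges through P_3).
So 21·a + 499 = 2·333.5 = 667 ⇒ a = 8.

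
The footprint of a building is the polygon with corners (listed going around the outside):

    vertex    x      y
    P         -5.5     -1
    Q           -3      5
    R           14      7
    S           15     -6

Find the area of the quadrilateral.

Apply Gauss's area formula: 2A = Σ (x_i·y_{i+1} − x_{i+1}·y_i), indices taken mod 4.
Σ = (-30.5) + (-91) + (-189) + (-48) = -358.5
Area = |Σ|/2 = 179.25.

179.25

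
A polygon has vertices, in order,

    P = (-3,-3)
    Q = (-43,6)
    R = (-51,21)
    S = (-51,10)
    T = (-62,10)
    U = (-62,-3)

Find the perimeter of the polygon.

|PQ| = √((-40)² + (9)²) = √1681 = 41
|QR| = √((-8)² + (15)²) = √289 = 17
|RS| = √((0)² + (-11)²) = √121 = 11
|ST| = √((-11)² + (0)²) = √121 = 11
|TU| = √((0)² + (-13)²) = √169 = 13
|UP| = √((59)² + (0)²) = √3481 = 59
Perimeter = 41 + 17 + 11 + 11 + 13 + 59 = 152.

152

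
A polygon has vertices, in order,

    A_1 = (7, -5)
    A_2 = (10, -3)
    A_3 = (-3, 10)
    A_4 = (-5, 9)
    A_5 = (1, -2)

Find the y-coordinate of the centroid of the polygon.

262/153

Apply Gauss's area formula. First the cross-terms c_i = x_i·y_{i+1} − x_{i+1}·y_i:
  29, 91, 23, 1, 9  ⇒  2A = 153, A = 76.5.
Then Σ (y_i + y_{i+1})·c_i = 786, so ȳ = 786 / (6·76.5) = 262/153.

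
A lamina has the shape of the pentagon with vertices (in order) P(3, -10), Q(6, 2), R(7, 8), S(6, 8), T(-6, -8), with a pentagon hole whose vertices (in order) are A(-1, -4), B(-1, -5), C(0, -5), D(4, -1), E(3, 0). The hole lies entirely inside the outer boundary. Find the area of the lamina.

Outer boundary:
Apply the surveyor's formula: 2A = Σ (x_i·y_{i+1} − x_{i+1}·y_i), indices taken mod 5.
P→Q: (3)(2) − (6)(-10) = 66
Q→R: (6)(8) − (7)(2) = 34
R→S: (7)(8) − (6)(8) = 8
S→T: (6)(-8) − (-6)(8) = 0
T→P: (-6)(-10) − (3)(-8) = 84
Σ = 192
Area = |Σ|/2 = 96.
Hole:
Apply Gauss's area formula: 2A = Σ (x_i·y_{i+1} − x_{i+1}·y_i), indices taken mod 5.
Cross-terms: 1, 5, 20, 3, -12  ⇒  Σ = 17
Area = |Σ|/2 = 8.5.
Net area = 96 − 8.5 = 87.5.

87.5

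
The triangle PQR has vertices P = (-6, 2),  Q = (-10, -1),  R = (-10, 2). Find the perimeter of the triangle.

12

|PQ| = √((-4)² + (-3)²) = √25 = 5
|QR| = √((0)² + (3)²) = √9 = 3
|RP| = √((4)² + (0)²) = √16 = 4
Perimeter = 5 + 3 + 4 = 12.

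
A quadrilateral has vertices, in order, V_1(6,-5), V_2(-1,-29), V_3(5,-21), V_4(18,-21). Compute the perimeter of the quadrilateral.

|V_1V_2| = √((-7)² + (-24)²) = √625 = 25
|V_2V_3| = √((6)² + (8)²) = √100 = 10
|V_3V_4| = √((13)² + (0)²) = √169 = 13
|V_4V_1| = √((-12)² + (16)²) = √400 = 20
Perimeter = 25 + 10 + 13 + 20 = 68.

68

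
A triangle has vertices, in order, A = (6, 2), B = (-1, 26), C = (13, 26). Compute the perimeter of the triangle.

64

|AB| = √((-7)² + (24)²) = √625 = 25
|BC| = √((14)² + (0)²) = √196 = 14
|CA| = √((-7)² + (-24)²) = √625 = 25
Perimeter = 25 + 14 + 25 = 64.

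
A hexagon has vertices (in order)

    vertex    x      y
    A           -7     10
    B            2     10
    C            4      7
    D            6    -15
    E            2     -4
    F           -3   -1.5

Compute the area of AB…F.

133.75

Apply Gauss's area formula: 2A = Σ (x_i·y_{i+1} − x_{i+1}·y_i), indices taken mod 6.
Σ = (-90) + (-26) + (-102) + (6) + (-15) + (-40.5) = -267.5
Area = |Σ|/2 = 133.75.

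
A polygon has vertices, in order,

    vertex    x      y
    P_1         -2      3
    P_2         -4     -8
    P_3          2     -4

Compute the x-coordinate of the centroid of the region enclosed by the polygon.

Apply the surveyor's formula. First the cross-terms c_i = x_i·y_{i+1} − x_{i+1}·y_i:
  28, 32, -2  ⇒  2A = 58, A = 29.
Then Σ (x_i + x_{i+1})·c_i = -232, so x̄ = -232 / (6·29) = -4/3.

-4/3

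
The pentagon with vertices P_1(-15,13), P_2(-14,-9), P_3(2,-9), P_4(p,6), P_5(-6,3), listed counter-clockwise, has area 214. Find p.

-4

Write out the shoelace sum; only the two edges meeting at P_4 involve p:
2·Area = [(2·6 − p·(-9)) + (p·3 − (-6)·6)] + 428
       = 12·p + 476 = 428
⇒ p = -4.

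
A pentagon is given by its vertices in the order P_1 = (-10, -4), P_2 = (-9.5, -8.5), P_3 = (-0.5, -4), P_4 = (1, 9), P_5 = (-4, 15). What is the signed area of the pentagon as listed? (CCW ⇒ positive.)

Apply the shoelace (surveyor's) formula: 2A = Σ (x_i·y_{i+1} − x_{i+1}·y_i), indices taken mod 5.
P_1→P_2: (-10)(-8.5) − (-9.5)(-4) = 47
P_2→P_3: (-9.5)(-4) − (-0.5)(-8.5) = 33.75
P_3→P_4: (-0.5)(9) − (1)(-4) = -0.5
P_4→P_5: (1)(15) − (-4)(9) = 51
P_5→P_1: (-4)(-4) − (-10)(15) = 166
Σ = 297.25
Signed area = Σ/2 = 148.625 (positive ⇒ counter-clockwise traversal).

148.625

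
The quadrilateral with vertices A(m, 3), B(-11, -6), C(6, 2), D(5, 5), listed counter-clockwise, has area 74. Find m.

-6

The doubled signed area Σ (x_i y_{i+1} − x_{i+1} y_i) is linear in m.
With m=0 it equals 82; the coefficient of m is -11 (from the two edges through A).
So -11·m + 82 = 2·74 = 148 ⇒ m = -6.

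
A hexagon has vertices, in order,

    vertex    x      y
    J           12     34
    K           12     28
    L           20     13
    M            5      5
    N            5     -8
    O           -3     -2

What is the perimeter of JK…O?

102

|JK| = √((0)² + (-6)²) = √36 = 6
|KL| = √((8)² + (-15)²) = √289 = 17
|LM| = √((-15)² + (-8)²) = √289 = 17
|MN| = √((0)² + (-13)²) = √169 = 13
|NO| = √((-8)² + (6)²) = √100 = 10
|OJ| = √((15)² + (36)²) = √1521 = 39
Perimeter = 6 + 17 + 17 + 13 + 10 + 39 = 102.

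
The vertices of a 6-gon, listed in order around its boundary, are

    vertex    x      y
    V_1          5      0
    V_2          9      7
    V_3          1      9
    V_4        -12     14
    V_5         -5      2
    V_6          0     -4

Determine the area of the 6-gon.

V_1→V_2: (5)(7) − (9)(0) = 35
V_2→V_3: (9)(9) − (1)(7) = 74
V_3→V_4: (1)(14) − (-12)(9) = 122
V_4→V_5: (-12)(2) − (-5)(14) = 46
V_5→V_6: (-5)(-4) − (0)(2) = 20
V_6→V_1: (0)(0) − (5)(-4) = 20
Σ = 317
Area = |Σ|/2 = 158.5.

158.5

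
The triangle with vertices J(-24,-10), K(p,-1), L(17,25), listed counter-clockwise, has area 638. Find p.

Write out the shoelace sum; only the two edges meeting at K involve p:
2·Area = [((-24)·(-1) − p·(-10)) + (p·25 − 17·(-1))] + 430
       = 35·p + 471 = 1276
⇒ p = 23.

23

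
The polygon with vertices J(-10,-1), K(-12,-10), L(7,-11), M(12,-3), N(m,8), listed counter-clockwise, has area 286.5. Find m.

Write out the shoelace sum; only the two edges meeting at N involve m:
2·Area = [(12·8 − m·(-3)) + (m·(-1) − (-10)·8)] + 401
       = 2·m + 577 = 573
⇒ m = -2.

-2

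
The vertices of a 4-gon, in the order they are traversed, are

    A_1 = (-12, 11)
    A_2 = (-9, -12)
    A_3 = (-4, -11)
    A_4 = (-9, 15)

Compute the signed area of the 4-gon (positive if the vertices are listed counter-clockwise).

Apply the shoelace formula: 2A = Σ (x_i·y_{i+1} − x_{i+1}·y_i), indices taken mod 4.
Σ = (243) + (51) + (-159) + (81) = 216
Signed area = Σ/2 = 108 (positive ⇒ counter-clockwise traversal).

108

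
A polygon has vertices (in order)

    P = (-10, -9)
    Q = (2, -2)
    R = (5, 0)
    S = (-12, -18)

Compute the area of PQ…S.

57

Cross-terms: 38, 10, -90, -72  ⇒  Σ = -114
Area = |Σ|/2 = 57.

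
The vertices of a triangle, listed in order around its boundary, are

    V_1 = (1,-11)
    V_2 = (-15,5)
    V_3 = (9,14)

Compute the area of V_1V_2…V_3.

Apply the shoelace (surveyor's) formula: 2A = Σ (x_i·y_{i+1} − x_{i+1}·y_i), indices taken mod 3.
Σ = (-160) + (-255) + (-113) = -528
Area = |Σ|/2 = 264.

264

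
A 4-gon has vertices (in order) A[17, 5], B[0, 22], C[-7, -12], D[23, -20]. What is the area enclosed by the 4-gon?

699.5

Σ = (374) + (154) + (416) + (455) = 1399
Area = |Σ|/2 = 699.5.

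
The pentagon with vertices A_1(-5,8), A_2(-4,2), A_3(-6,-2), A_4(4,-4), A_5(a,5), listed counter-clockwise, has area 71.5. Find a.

2

The doubled signed area Σ (x_i y_{i+1} − x_{i+1} y_i) is linear in a.
With a=0 it equals 119; the coefficient of a is 12 (from the two edges through A_5).
So 12·a + 119 = 2·71.5 = 143 ⇒ a = 2.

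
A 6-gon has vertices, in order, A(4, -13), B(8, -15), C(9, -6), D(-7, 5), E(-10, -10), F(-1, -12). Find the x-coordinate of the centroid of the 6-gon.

Apply the shoelace (surveyor's) formula. First the cross-terms c_i = x_i·y_{i+1} − x_{i+1}·y_i:
  44, 87, 3, 120, 110, 61  ⇒  2A = 425, A = 212.5.
Then Σ (x_i + x_{i+1})·c_i = -1054, so x̄ = -1054 / (6·212.5) = -62/75.

-62/75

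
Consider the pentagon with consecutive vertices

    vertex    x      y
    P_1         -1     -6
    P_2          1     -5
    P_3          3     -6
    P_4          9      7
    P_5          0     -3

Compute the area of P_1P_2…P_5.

Cross-terms: 11, 9, 75, -27, -3  ⇒  Σ = 65
Area = |Σ|/2 = 32.5.

32.5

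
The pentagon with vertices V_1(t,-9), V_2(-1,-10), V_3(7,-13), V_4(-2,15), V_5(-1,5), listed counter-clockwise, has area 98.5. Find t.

-2

The doubled signed area Σ (x_i y_{i+1} − x_{i+1} y_i) is linear in t.
With t=0 it equals 167; the coefficient of t is -15 (from the two edges through V_1).
So -15·t + 167 = 2·98.5 = 197 ⇒ t = -2.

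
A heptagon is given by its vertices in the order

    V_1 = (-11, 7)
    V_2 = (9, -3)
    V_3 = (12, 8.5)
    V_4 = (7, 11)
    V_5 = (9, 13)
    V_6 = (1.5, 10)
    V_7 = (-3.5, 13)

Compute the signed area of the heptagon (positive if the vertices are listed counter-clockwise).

Σ = (-30) + (112.5) + (72.5) + (-8) + (70.5) + (54.5) + (118.5) = 390.5
Signed area = Σ/2 = 195.25 (positive ⇒ counter-clockwise traversal).

195.25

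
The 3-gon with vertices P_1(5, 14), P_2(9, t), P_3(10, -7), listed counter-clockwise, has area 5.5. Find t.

-5

The doubled signed area Σ (x_i y_{i+1} − x_{i+1} y_i) is linear in t.
With t=0 it equals -14; the coefficient of t is -5 (from the two edges through P_2).
So -5·t + -14 = 2·5.5 = 11 ⇒ t = -5.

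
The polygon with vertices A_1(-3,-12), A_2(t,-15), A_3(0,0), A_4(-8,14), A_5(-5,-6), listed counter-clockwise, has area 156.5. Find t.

The doubled signed area Σ (x_i y_{i+1} − x_{i+1} y_i) is linear in t.
With t=0 it equals 205; the coefficient of t is 12 (from the two edges through A_2).
So 12·t + 205 = 2·156.5 = 313 ⇒ t = 9.

9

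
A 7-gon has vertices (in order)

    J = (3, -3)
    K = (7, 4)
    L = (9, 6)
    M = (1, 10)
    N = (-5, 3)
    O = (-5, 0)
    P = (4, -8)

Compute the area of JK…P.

Apply the shoelace (surveyor's) formula: 2A = Σ (x_i·y_{i+1} − x_{i+1}·y_i), indices taken mod 7.
Σ = (33) + (6) + (84) + (53) + (15) + (40) + (12) = 243
Area = |Σ|/2 = 121.5.

121.5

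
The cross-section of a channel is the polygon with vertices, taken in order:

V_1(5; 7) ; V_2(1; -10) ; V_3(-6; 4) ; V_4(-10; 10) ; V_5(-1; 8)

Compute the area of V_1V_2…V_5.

Σ = (-57) + (-56) + (-20) + (-70) + (-47) = -250
Area = |Σ|/2 = 125.

125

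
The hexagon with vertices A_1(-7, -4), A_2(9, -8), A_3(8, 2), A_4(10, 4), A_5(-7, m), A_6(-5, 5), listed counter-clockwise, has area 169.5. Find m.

The doubled signed area Σ (x_i y_{i+1} − x_{i+1} y_i) is linear in m.
With m=0 it equals 234; the coefficient of m is 15 (from the two edges through A_5).
So 15·m + 234 = 2·169.5 = 339 ⇒ m = 7.

7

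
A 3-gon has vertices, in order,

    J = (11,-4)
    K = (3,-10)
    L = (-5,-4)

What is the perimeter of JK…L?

36

|JK| = √((-8)² + (-6)²) = √100 = 10
|KL| = √((-8)² + (6)²) = √100 = 10
|LJ| = √((16)² + (0)²) = √256 = 16
Perimeter = 10 + 10 + 16 = 36.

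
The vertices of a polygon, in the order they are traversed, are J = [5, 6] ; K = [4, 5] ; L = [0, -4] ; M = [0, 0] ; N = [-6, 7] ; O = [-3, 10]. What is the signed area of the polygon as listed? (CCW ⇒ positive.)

Apply Gauss's area formula: 2A = Σ (x_i·y_{i+1} − x_{i+1}·y_i), indices taken mod 6.
J→K: (5)(5) − (4)(6) = 1
K→L: (4)(-4) − (0)(5) = -16
L→M: (0)(0) − (0)(-4) = 0
M→N: (0)(7) − (-6)(0) = 0
N→O: (-6)(10) − (-3)(7) = -39
O→J: (-3)(6) − (5)(10) = -68
Σ = -122
Signed area = Σ/2 = -61 (negative ⇒ clockwise traversal).

-61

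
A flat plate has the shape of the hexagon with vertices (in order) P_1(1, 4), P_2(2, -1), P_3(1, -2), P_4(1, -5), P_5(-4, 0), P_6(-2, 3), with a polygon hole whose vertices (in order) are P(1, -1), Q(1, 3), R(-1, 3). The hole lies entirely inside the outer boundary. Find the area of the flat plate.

25

Outer boundary:
Apply Gauss's area formula: 2A = Σ (x_i·y_{i+1} − x_{i+1}·y_i), indices taken mod 6.
Σ = (-9) + (-3) + (-3) + (-20) + (-12) + (-11) = -58
Area = |Σ|/2 = 29.
Hole:
Apply the shoelace (surveyor's) formula: 2A = Σ (x_i·y_{i+1} − x_{i+1}·y_i), indices taken mod 3.
Σ = (4) + (6) + (-2) = 8
Area = |Σ|/2 = 4.
Net area = 29 − 4 = 25.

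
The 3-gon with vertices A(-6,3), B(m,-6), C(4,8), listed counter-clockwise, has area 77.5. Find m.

7

The doubled signed area Σ (x_i y_{i+1} − x_{i+1} y_i) is linear in m.
With m=0 it equals 120; the coefficient of m is 5 (from the two edges through B).
So 5·m + 120 = 2·77.5 = 155 ⇒ m = 7.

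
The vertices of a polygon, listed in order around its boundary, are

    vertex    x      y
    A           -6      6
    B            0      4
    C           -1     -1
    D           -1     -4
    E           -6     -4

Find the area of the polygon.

48.5

Apply the shoelace formula: 2A = Σ (x_i·y_{i+1} − x_{i+1}·y_i), indices taken mod 5.
Σ = (-24) + (4) + (3) + (-20) + (-60) = -97
Area = |Σ|/2 = 48.5.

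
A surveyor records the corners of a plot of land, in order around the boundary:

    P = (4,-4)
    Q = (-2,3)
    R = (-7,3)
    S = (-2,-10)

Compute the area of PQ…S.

Apply the shoelace (surveyor's) formula: 2A = Σ (x_i·y_{i+1} − x_{i+1}·y_i), indices taken mod 4.
Cross-terms: 4, 15, 76, 48  ⇒  Σ = 143
Area = |Σ|/2 = 71.5.

71.5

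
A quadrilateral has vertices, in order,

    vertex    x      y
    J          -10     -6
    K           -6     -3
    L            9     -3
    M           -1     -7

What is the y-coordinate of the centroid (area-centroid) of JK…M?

Apply Gauss's area formula. First the cross-terms c_i = x_i·y_{i+1} − x_{i+1}·y_i:
  -6, 45, -66, -64  ⇒  2A = -91, A = -45.5.
Then Σ (y_i + y_{i+1})·c_i = 1276, so ȳ = 1276 / (6·(-45.5)) = -1276/273.

-1276/273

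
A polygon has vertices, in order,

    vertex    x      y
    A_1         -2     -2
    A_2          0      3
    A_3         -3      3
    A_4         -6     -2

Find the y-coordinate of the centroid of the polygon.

Apply Gauss's area formula. First the cross-terms c_i = x_i·y_{i+1} − x_{i+1}·y_i:
  -6, 9, 24, 8  ⇒  2A = 35, A = 17.5.
Then Σ (y_i + y_{i+1})·c_i = 40, so ȳ = 40 / (6·17.5) = 8/21.

8/21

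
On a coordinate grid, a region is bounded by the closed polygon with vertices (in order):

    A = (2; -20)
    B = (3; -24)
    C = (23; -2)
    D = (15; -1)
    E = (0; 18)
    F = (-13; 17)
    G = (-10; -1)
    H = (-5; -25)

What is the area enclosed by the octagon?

823.5

Apply Gauss's area formula: 2A = Σ (x_i·y_{i+1} − x_{i+1}·y_i), indices taken mod 8.
Σ = (12) + (546) + (7) + (270) + (234) + (183) + (245) + (150) = 1647
Area = |Σ|/2 = 823.5.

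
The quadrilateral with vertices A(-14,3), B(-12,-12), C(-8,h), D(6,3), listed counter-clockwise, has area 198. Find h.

-14

The doubled signed area Σ (x_i y_{i+1} − x_{i+1} y_i) is linear in h.
With h=0 it equals 144; the coefficient of h is -18 (from the two edges through C).
So -18·h + 144 = 2·198 = 396 ⇒ h = -14.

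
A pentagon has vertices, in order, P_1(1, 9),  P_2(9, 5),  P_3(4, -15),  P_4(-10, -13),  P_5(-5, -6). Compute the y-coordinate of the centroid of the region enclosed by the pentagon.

-680/159

Apply the surveyor's formula. First the cross-terms c_i = x_i·y_{i+1} − x_{i+1}·y_i:
  -76, -155, -202, -5, -39  ⇒  2A = -477, A = -238.5.
Then Σ (y_i + y_{i+1})·c_i = 6120, so ȳ = 6120 / (6·(-238.5)) = -680/159.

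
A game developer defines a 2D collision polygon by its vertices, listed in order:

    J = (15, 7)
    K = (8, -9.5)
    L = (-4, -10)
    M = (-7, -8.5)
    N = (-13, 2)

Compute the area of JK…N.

299

J→K: (15)(-9.5) − (8)(7) = -198.5
K→L: (8)(-10) − (-4)(-9.5) = -118
L→M: (-4)(-8.5) − (-7)(-10) = -36
M→N: (-7)(2) − (-13)(-8.5) = -124.5
N→J: (-13)(7) − (15)(2) = -121
Σ = -598
Area = |Σ|/2 = 299.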